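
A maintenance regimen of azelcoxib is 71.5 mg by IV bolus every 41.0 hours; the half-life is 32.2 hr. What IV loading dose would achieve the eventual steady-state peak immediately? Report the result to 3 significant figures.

k = ln 2 / 32.2 = 0.02153 hr⁻¹
Accumulation ratio R = 1 / (1 − e^(−kτ)) = 1 / (1 − e^(−0.02153×41.0)) = 1 / (1 − 0.4137) = 1.706
Loading dose = maintenance dose × R = 71.5 × 1.706 ≈ 122 mg

122 mg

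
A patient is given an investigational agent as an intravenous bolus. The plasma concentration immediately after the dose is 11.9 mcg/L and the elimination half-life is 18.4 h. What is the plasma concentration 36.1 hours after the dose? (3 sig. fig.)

3.05 mcg/L

k = ln 2 / 18.4 = 0.03767 h⁻¹
C(t) = C₀ e^(−kt) = 11.9 × e^(−0.03767 × 36.1) = 11.9 × e^(−1.360) = 11.9 × 0.2567 ≈ 3.05 mcg/L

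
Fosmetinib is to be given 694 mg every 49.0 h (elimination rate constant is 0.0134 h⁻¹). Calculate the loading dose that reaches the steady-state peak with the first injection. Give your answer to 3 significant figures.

1440 mg

Accumulation ratio R = 1 / (1 − e^(−kτ)) = 1 / (1 − e^(−0.01340×49.0)) = 1 / (1 − 0.5186) = 2.077
Loading dose = maintenance dose × R = 694 × 2.077 ≈ 1440 mg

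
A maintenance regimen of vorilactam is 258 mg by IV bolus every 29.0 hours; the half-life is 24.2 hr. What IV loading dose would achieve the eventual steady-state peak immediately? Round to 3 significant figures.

457 mg

k = ln 2 / 24.2 = 0.02864 hr⁻¹
Accumulation ratio R = 1 / (1 − e^(−kτ)) = 1 / (1 − e^(−0.02864×29.0)) = 1 / (1 − 0.4358) = 1.772
Loading dose = maintenance dose × R = 258 × 1.772 ≈ 457 mg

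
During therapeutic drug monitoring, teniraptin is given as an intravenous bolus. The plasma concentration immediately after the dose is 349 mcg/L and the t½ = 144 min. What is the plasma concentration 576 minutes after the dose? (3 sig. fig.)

21.8 mcg/L

k = ln 2 / 144 = 0.004814 min⁻¹
576 min is 4.000 half-lives, so C = 349 × (1/2)^4.000 = 349 × 0.06250 ≈ 21.8 mcg/L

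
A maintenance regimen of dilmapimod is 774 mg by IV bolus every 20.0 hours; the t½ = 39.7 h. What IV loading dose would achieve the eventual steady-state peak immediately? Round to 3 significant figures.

2630 mg

k = ln 2 / 39.7 = 0.01746 h⁻¹
Accumulation ratio R = 1 / (1 − e^(−kτ)) = 1 / (1 − e^(−0.01746×20.0)) = 1 / (1 − 0.7053) = 3.393
Loading dose = maintenance dose × R = 774 × 3.393 ≈ 2630 mg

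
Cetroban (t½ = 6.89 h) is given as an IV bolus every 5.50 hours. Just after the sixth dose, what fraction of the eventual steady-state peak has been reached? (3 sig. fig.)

k = ln 2 / 6.89 = 0.1006 h⁻¹
f_n = 1 − e^(−nkτ) = 1 − e^(−6 × 0.1006 × 5.50) = 1 − e^(−3.320) = 1 − 0.03616 ≈ 0.964

0.964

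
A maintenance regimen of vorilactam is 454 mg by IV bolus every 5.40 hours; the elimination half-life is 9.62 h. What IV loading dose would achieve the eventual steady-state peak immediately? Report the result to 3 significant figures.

k = ln 2 / 9.62 = 0.07205 h⁻¹
Accumulation ratio R = 1 / (1 − e^(−kτ)) = 1 / (1 − e^(−0.07205×5.40)) = 1 / (1 − 0.6777) = 3.102
Loading dose = maintenance dose × R = 454 × 3.102 ≈ 1410 mg

1410 mg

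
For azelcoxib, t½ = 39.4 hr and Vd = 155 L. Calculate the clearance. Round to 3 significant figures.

k = ln 2 / t½ = ln 2 / 39.4 = 0.01759 hr⁻¹
CL = k · V = 0.01759 × 155 ≈ 2.73 L/hr

2.73 L/hr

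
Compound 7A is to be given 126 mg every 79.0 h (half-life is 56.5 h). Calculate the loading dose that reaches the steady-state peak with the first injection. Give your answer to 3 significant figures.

k = ln 2 / 56.5 = 0.01227 h⁻¹
Accumulation ratio R = 1 / (1 − e^(−kτ)) = 1 / (1 − e^(−0.01227×79.0)) = 1 / (1 − 0.3794) = 1.611
Loading dose = maintenance dose × R = 126 × 1.611 ≈ 203 mg

203 mg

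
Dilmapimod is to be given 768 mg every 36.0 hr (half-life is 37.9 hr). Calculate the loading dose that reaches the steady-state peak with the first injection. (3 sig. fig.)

1590 mg

k = ln 2 / 37.9 = 0.01829 hr⁻¹
Accumulation ratio R = 1 / (1 − e^(−kτ)) = 1 / (1 − e^(−0.01829×36.0)) = 1 / (1 − 0.5177) = 2.073
Loading dose = maintenance dose × R = 768 × 2.073 ≈ 1590 mg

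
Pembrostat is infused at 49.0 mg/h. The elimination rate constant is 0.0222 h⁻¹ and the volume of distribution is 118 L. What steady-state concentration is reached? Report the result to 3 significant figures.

18.7 µg/mL

CL = k · V = 0.0222 × 118 = 2.620 L/h
Css = rate / CL = 49.0 / 2.620 ≈ 18.7 µg/mL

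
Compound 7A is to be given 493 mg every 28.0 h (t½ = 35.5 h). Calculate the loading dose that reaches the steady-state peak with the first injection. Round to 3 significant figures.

1170 mg

k = ln 2 / 35.5 = 0.01953 h⁻¹
Accumulation ratio R = 1 / (1 − e^(−kτ)) = 1 / (1 − e^(−0.01953×28.0)) = 1 / (1 − 0.5789) = 2.374
Loading dose = maintenance dose × R = 493 × 2.374 ≈ 1170 mg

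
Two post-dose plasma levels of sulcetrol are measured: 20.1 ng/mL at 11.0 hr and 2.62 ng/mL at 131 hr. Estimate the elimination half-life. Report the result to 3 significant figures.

k = ln(C₁/C₂) / (t₂ − t₁) = ln(20.1/2.62) / (131 − 11.0)
  = 2.038 / 120.0 = 0.01698 hr⁻¹
t½ = ln 2 / k = ln 2 / 0.01698 ≈ 40.8 hours

40.8 hours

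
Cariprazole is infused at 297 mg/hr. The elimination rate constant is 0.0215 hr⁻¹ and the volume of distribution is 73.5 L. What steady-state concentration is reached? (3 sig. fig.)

188 µg/mL

CL = k · V = 0.0215 × 73.5 = 1.580 L/hr
Css = rate / CL = 297 / 1.580 ≈ 188 µg/mL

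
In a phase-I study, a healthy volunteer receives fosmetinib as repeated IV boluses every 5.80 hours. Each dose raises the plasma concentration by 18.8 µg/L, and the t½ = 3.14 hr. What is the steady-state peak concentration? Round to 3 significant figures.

26.0 µg/L

k = ln 2 / 3.14 = 0.2207 hr⁻¹
Fraction remaining after one interval: e^(−kτ) = e^(−0.2207 × 5.80) = 0.2779
R = 1 / (1 − 0.2779) = 1.385
Css,max = 18.8 × 1.385 ≈ 26.0 µg/L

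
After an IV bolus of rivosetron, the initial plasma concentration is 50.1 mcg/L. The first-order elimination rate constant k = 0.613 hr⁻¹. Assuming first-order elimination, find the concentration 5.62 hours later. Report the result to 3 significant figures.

1.60 mcg/L

C(t) = C₀ e^(−kt) = 50.1 × e^(−0.6130 × 5.62) = 50.1 × e^(−3.445) = 50.1 × 0.03190 ≈ 1.60 mcg/L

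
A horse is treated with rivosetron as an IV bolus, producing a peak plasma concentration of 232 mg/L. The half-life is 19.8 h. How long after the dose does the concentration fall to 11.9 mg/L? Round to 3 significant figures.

k = ln 2 / 19.8 = 0.03501 h⁻¹
C(t) = C₀ e^(−kt)  ⇒  t = ln(C₀/C) / k
t = ln(232/11.9) / 0.03501 = 2.970 / 0.03501 ≈ 84.8 hours

84.8 hours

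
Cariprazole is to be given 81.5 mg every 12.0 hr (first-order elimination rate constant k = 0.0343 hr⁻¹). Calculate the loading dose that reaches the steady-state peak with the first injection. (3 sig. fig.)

242 mg

Accumulation ratio R = 1 / (1 − e^(−kτ)) = 1 / (1 − e^(−0.03430×12.0)) = 1 / (1 − 0.6626) = 2.964
Loading dose = maintenance dose × R = 81.5 × 2.964 ≈ 242 mg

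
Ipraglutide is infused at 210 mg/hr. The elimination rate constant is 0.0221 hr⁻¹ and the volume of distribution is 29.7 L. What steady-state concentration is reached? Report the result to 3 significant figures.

320 µg/mL

CL = k · V = 0.0221 × 29.7 = 0.6564 L/hr
Css = rate / CL = 210 / 0.6564 ≈ 320 µg/mL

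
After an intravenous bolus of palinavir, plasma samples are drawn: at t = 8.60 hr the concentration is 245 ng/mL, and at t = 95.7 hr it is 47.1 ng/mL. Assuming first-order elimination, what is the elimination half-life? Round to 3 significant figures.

k = ln(C₁/C₂) / (t₂ − t₁) = ln(245/47.1) / (95.7 − 8.60)
  = 1.649 / 87.10 = 0.01893 hr⁻¹
t½ = ln 2 / k = ln 2 / 0.01893 ≈ 36.6 hours

36.6 hours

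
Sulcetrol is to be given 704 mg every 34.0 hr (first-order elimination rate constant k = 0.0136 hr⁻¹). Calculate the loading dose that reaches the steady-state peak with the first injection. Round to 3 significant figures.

1900 mg

Accumulation ratio R = 1 / (1 − e^(−kτ)) = 1 / (1 − e^(−0.01360×34.0)) = 1 / (1 − 0.6298) = 2.701
Loading dose = maintenance dose × R = 704 × 2.701 ≈ 1900 mg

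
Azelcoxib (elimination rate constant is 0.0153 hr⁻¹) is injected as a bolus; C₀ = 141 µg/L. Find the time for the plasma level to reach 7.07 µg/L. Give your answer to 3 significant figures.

C(t) = C₀ e^(−kt)  ⇒  t = ln(C₀/C) / k
t = ln(141/7.07) / 0.01530 = 2.993 / 0.01530 ≈ 196 hours

196 hours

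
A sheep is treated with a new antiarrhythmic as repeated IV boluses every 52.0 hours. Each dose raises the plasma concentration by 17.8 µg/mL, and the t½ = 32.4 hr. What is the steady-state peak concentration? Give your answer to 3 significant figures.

26.5 µg/mL

k = ln 2 / 32.4 = 0.02139 hr⁻¹
Fraction remaining after one interval: e^(−kτ) = e^(−0.02139 × 52.0) = 0.3287
R = 1 / (1 − 0.3287) = 1.490
Css,max = 17.8 × 1.490 ≈ 26.5 µg/mL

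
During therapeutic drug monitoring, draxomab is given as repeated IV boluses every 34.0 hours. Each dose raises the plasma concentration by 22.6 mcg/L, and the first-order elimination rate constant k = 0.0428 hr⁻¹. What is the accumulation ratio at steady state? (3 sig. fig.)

Fraction remaining after one interval: e^(−kτ) = e^(−0.04280 × 34.0) = 0.2334
R = 1 / (1 − 0.2334) = 1 / 0.7666 ≈ 1.30

1.30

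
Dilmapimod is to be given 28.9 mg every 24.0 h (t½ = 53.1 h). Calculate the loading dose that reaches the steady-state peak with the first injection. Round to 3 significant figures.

k = ln 2 / 53.1 = 0.01305 h⁻¹
Accumulation ratio R = 1 / (1 − e^(−kτ)) = 1 / (1 − e^(−0.01305×24.0)) = 1 / (1 − 0.7310) = 3.718
Loading dose = maintenance dose × R = 28.9 × 3.718 ≈ 107 mg

107 mg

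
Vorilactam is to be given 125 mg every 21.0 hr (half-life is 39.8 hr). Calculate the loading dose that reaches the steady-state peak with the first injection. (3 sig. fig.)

k = ln 2 / 39.8 = 0.01742 hr⁻¹
Accumulation ratio R = 1 / (1 − e^(−kτ)) = 1 / (1 − e^(−0.01742×21.0)) = 1 / (1 − 0.6937) = 3.265
Loading dose = maintenance dose × R = 125 × 3.265 ≈ 408 mg

408 mg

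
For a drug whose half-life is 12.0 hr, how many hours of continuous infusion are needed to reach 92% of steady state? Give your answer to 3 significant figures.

43.7 hours

k = ln 2 / 12.0 = 0.05776 hr⁻¹
f = 1 − e^(−kt)  ⇒  t = −ln(1 − f) / k
t = −ln(1 − 0.92) / 0.05776 = 2.526 / 0.05776 ≈ 43.7 hours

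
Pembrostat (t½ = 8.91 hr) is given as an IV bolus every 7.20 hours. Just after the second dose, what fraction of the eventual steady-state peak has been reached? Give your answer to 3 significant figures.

k = ln 2 / 8.91 = 0.07779 hr⁻¹
f_n = 1 − e^(−nkτ) = 1 − e^(−2 × 0.07779 × 7.20) = 1 − e^(−1.120) = 1 − 0.3262 ≈ 0.674

0.674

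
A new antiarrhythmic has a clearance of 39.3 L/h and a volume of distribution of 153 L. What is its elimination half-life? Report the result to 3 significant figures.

k = CL / V = 39.3 / 153 = 0.2569 h⁻¹
t½ = ln 2 / k = ln 2 / 0.2569 ≈ 2.70 hours

2.70 hours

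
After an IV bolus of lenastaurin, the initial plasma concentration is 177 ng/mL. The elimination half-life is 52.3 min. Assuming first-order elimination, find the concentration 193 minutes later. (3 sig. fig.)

k = ln 2 / 52.3 = 0.01325 min⁻¹
193 min is 3.690 half-lives, so C = 177 × (1/2)^3.690 = 177 × 0.07747 ≈ 13.7 ng/mL

13.7 ng/mL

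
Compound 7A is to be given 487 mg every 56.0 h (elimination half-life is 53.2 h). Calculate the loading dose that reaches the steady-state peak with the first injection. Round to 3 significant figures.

940 mg

k = ln 2 / 53.2 = 0.01303 h⁻¹
Accumulation ratio R = 1 / (1 − e^(−kτ)) = 1 / (1 − e^(−0.01303×56.0)) = 1 / (1 − 0.4821) = 1.931
Loading dose = maintenance dose × R = 487 × 1.931 ≈ 940 mg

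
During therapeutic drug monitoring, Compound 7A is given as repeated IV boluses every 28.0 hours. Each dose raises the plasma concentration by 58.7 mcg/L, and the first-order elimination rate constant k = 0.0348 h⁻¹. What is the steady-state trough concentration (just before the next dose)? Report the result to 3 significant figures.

Fraction remaining after one interval: e^(−kτ) = e^(−0.03480 × 28.0) = 0.3774
R = 1 / (1 − 0.3774) = 1.606
Css,max = 58.7 × 1.606 = 94.28 mcg/L
Css,min = Css,max × e^(−kτ) = 94.28 × 0.3774 ≈ 35.6 mcg/L

35.6 mcg/L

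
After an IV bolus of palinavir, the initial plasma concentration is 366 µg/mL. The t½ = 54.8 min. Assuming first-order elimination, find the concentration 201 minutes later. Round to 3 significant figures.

k = ln 2 / 54.8 = 0.01265 min⁻¹
201 min is 3.668 half-lives, so C = 366 × (1/2)^3.668 = 366 × 0.07868 ≈ 28.8 µg/mL

28.8 µg/mL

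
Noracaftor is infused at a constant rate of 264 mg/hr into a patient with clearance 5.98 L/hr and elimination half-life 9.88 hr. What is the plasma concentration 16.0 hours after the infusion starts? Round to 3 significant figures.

29.8 µg/mL

Css = rate / CL = 264 / 5.98 = 44.15 µg/mL
k = ln 2 / 9.88 = 0.07016 hr⁻¹
C(t) = Css (1 − e^(−kt)) = 44.15 × (1 − e^(−1.123)) = 44.15 × 0.6745 ≈ 29.8 µg/mL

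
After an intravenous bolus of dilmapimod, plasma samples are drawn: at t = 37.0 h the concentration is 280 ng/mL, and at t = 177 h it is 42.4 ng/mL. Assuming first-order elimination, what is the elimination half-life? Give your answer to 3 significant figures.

51.4 hours

k = ln(C₁/C₂) / (t₂ − t₁) = ln(280/42.4) / (177 − 37.0)
  = 1.888 / 140.0 = 0.01348 h⁻¹
t½ = ln 2 / k = ln 2 / 0.01348 ≈ 51.4 hours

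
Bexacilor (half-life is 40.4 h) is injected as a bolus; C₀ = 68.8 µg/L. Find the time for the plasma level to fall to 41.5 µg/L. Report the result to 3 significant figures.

k = ln 2 / 40.4 = 0.01716 h⁻¹
C(t) = C₀ e^(−kt)  ⇒  t = ln(C₀/C) / k
t = ln(68.8/41.5) / 0.01716 = 0.5055 / 0.01716 ≈ 29.5 hours

29.5 hours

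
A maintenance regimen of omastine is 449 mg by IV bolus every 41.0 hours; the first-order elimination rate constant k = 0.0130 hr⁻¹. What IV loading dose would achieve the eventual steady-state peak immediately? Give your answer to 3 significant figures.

Accumulation ratio R = 1 / (1 − e^(−kτ)) = 1 / (1 − e^(−0.01300×41.0)) = 1 / (1 − 0.5868) = 2.420
Loading dose = maintenance dose × R = 449 × 2.420 ≈ 1090 mg

1090 mg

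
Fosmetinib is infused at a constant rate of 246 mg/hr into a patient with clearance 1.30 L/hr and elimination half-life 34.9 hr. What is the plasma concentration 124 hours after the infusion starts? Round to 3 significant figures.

173 µg/mL

Css = rate / CL = 246 / 1.30 = 189.2 µg/mL
k = ln 2 / 34.9 = 0.01986 hr⁻¹
C(t) = Css (1 − e^(−kt)) = 189.2 × (1 − e^(−2.463)) = 189.2 × 0.9148 ≈ 173 µg/mL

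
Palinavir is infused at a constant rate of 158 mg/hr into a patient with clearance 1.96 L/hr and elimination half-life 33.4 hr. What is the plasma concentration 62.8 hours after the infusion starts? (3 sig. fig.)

Css = rate / CL = 158 / 1.96 = 80.61 mg/L
k = ln 2 / 33.4 = 0.02075 hr⁻¹
C(t) = Css (1 − e^(−kt)) = 80.61 × (1 − e^(−1.303)) = 80.61 × 0.7284 ≈ 58.7 mg/L

58.7 mg/L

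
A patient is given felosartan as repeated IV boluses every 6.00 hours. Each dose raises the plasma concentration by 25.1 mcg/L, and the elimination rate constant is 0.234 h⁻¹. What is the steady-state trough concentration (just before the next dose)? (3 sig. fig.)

Fraction remaining after one interval: e^(−kτ) = e^(−0.2340 × 6.00) = 0.2456
R = 1 / (1 − 0.2456) = 1.326
Css,max = 25.1 × 1.326 = 33.27 mcg/L
Css,min = Css,max × e^(−kτ) = 33.27 × 0.2456 ≈ 8.17 mcg/L

8.17 mcg/L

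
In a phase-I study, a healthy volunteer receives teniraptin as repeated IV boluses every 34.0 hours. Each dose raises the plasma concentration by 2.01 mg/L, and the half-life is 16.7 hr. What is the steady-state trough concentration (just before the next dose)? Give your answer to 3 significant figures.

k = ln 2 / 16.7 = 0.04151 hr⁻¹
Fraction remaining after one interval: e^(−kτ) = e^(−0.04151 × 34.0) = 0.2439
R = 1 / (1 − 0.2439) = 1.322
Css,max = 2.01 × 1.322 = 2.658 mg/L
Css,min = Css,max × e^(−kτ) = 2.658 × 0.2439 ≈ 0.648 mg/L

0.648 mg/L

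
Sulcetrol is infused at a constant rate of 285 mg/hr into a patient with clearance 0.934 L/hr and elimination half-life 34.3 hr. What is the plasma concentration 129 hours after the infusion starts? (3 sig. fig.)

Css = rate / CL = 285 / 0.934 = 305.1 mg/L
k = ln 2 / 34.3 = 0.02021 hr⁻¹
C(t) = Css (1 − e^(−kt)) = 305.1 × (1 − e^(−2.607)) = 305.1 × 0.9262 ≈ 283 mg/L

283 mg/L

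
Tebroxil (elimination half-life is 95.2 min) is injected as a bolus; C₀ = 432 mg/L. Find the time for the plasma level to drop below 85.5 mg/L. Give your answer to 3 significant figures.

k = ln 2 / 95.2 = 0.007281 min⁻¹
C(t) = C₀ e^(−kt)  ⇒  t = ln(C₀/C) / k
t = ln(432/85.5) / 0.007281 = 1.620 / 0.007281 ≈ 222 minutes

222 minutes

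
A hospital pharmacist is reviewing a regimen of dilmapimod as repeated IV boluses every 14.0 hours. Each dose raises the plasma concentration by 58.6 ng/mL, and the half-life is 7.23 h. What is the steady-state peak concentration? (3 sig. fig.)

79.3 ng/mL

k = ln 2 / 7.23 = 0.09587 h⁻¹
Fraction remaining after one interval: e^(−kτ) = e^(−0.09587 × 14.0) = 0.2613
R = 1 / (1 − 0.2613) = 1.354
Css,max = 58.6 × 1.354 ≈ 79.3 ng/mL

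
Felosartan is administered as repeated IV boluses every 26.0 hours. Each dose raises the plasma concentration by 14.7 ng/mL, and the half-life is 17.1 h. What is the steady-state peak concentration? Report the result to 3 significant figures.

22.6 ng/mL

k = ln 2 / 17.1 = 0.04053 h⁻¹
Fraction remaining after one interval: e^(−kτ) = e^(−0.04053 × 26.0) = 0.3486
R = 1 / (1 − 0.3486) = 1.535
Css,max = 14.7 × 1.535 ≈ 22.6 ng/mL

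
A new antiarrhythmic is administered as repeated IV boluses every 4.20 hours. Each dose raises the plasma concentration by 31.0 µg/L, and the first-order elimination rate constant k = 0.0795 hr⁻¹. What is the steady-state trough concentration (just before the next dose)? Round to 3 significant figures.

78.2 µg/L

Fraction remaining after one interval: e^(−kτ) = e^(−0.07950 × 4.20) = 0.7161
R = 1 / (1 − 0.7161) = 3.523
Css,max = 31.0 × 3.523 = 109.2 µg/L
Css,min = Css,max × e^(−kτ) = 109.2 × 0.7161 ≈ 78.2 µg/L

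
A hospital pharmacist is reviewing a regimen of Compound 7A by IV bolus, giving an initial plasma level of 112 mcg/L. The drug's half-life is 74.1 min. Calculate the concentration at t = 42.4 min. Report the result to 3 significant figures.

k = ln 2 / 74.1 = 0.009354 min⁻¹
C(t) = C₀ e^(−kt) = 112 × e^(−0.009354 × 42.4) = 112 × e^(−0.3966) = 112 × 0.6726 ≈ 75.3 mcg/L

75.3 mcg/L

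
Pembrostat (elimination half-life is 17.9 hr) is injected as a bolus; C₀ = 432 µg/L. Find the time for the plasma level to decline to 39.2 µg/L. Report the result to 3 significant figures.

62.0 hours

k = ln 2 / 17.9 = 0.03872 hr⁻¹
C(t) = C₀ e^(−kt)  ⇒  t = ln(C₀/C) / k
t = ln(432/39.2) / 0.03872 = 2.400 / 0.03872 ≈ 62.0 hours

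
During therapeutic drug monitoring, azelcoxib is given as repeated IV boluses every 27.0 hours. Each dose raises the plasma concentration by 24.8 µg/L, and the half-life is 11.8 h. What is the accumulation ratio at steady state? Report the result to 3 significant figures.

1.26

k = ln 2 / 11.8 = 0.05874 h⁻¹
Fraction remaining after one interval: e^(−kτ) = e^(−0.05874 × 27.0) = 0.2047
R = 1 / (1 − 0.2047) = 1 / 0.7953 ≈ 1.26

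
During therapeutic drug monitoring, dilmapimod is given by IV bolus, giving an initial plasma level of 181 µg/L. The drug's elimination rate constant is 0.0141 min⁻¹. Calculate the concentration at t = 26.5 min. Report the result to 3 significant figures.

125 µg/L

C(t) = C₀ e^(−kt) = 181 × e^(−0.01410 × 26.5) = 181 × e^(−0.3736) = 181 × 0.6882 ≈ 125 µg/L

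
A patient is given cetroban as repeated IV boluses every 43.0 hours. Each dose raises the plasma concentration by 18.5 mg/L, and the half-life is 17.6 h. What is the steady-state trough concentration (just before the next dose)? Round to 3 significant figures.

k = ln 2 / 17.6 = 0.03938 h⁻¹
Fraction remaining after one interval: e^(−kτ) = e^(−0.03938 × 43.0) = 0.1839
R = 1 / (1 − 0.1839) = 1.225
Css,max = 18.5 × 1.225 = 22.67 mg/L
Css,min = Css,max × e^(−kτ) = 22.67 × 0.1839 ≈ 4.17 mg/L

4.17 mg/L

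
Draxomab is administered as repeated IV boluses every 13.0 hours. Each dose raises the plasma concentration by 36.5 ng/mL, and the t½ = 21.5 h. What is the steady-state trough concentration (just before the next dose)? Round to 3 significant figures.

k = ln 2 / 21.5 = 0.03224 h⁻¹
Fraction remaining after one interval: e^(−kτ) = e^(−0.03224 × 13.0) = 0.6576
R = 1 / (1 − 0.6576) = 2.921
Css,max = 36.5 × 2.921 = 106.6 ng/mL
Css,min = Css,max × e^(−kτ) = 106.6 × 0.6576 ≈ 70.1 ng/mL

70.1 ng/mL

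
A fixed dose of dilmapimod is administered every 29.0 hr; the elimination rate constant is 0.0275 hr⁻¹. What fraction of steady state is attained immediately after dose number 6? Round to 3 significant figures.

0.992

f_n = 1 − e^(−nkτ) = 1 − e^(−6 × 0.02750 × 29.0) = 1 − e^(−4.785) = 1 − 0.008354 ≈ 0.992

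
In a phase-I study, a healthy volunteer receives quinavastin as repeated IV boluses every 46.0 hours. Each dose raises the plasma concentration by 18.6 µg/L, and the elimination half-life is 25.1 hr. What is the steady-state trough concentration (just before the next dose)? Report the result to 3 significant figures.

7.26 µg/L

k = ln 2 / 25.1 = 0.02762 hr⁻¹
Fraction remaining after one interval: e^(−kτ) = e^(−0.02762 × 46.0) = 0.2807
R = 1 / (1 − 0.2807) = 1.390
Css,max = 18.6 × 1.390 = 25.86 µg/L
Css,min = Css,max × e^(−kτ) = 25.86 × 0.2807 ≈ 7.26 µg/L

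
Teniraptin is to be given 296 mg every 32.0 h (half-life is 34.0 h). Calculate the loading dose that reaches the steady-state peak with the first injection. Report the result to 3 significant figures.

618 mg

k = ln 2 / 34.0 = 0.02039 h⁻¹
Accumulation ratio R = 1 / (1 − e^(−kτ)) = 1 / (1 − e^(−0.02039×32.0)) = 1 / (1 − 0.5208) = 2.087
Loading dose = maintenance dose × R = 296 × 2.087 ≈ 618 mg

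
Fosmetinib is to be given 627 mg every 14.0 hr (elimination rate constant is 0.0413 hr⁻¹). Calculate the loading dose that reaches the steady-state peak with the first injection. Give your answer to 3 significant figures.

Accumulation ratio R = 1 / (1 − e^(−kτ)) = 1 / (1 − e^(−0.04130×14.0)) = 1 / (1 − 0.5609) = 2.277
Loading dose = maintenance dose × R = 627 × 2.277 ≈ 1430 mg

1430 mg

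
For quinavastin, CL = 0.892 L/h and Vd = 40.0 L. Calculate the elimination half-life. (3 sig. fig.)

31.1 hours

k = CL / V = 0.892 / 40.0 = 0.02230 h⁻¹
t½ = ln 2 / k = ln 2 / 0.02230 ≈ 31.1 hours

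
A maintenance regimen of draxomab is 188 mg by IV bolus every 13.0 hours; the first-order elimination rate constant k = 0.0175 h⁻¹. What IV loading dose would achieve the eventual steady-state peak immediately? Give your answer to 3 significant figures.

Accumulation ratio R = 1 / (1 − e^(−kτ)) = 1 / (1 − e^(−0.01750×13.0)) = 1 / (1 − 0.7965) = 4.915
Loading dose = maintenance dose × R = 188 × 4.915 ≈ 924 mg

924 mg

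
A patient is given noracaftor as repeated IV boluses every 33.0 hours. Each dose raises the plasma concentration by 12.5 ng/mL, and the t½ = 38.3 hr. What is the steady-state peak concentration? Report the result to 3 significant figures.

k = ln 2 / 38.3 = 0.01810 hr⁻¹
Fraction remaining after one interval: e^(−kτ) = e^(−0.01810 × 33.0) = 0.5503
R = 1 / (1 − 0.5503) = 2.224
Css,max = 12.5 × 2.224 ≈ 27.8 ng/mL

27.8 ng/mL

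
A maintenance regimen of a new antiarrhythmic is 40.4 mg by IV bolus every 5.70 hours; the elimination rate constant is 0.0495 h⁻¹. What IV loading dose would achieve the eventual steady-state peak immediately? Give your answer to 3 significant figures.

164 mg

Accumulation ratio R = 1 / (1 − e^(−kτ)) = 1 / (1 − e^(−0.04950×5.70)) = 1 / (1 − 0.7542) = 4.068
Loading dose = maintenance dose × R = 40.4 × 4.068 ≈ 164 mg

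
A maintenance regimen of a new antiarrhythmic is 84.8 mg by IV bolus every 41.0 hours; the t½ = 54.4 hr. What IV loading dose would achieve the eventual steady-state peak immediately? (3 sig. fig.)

k = ln 2 / 54.4 = 0.01274 hr⁻¹
Accumulation ratio R = 1 / (1 − e^(−kτ)) = 1 / (1 − e^(−0.01274×41.0)) = 1 / (1 − 0.5931) = 2.458
Loading dose = maintenance dose × R = 84.8 × 2.458 ≈ 208 mg

208 mg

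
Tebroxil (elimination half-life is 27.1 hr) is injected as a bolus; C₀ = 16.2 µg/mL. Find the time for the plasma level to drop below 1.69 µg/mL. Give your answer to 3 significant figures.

88.4 hours

k = ln 2 / 27.1 = 0.02558 hr⁻¹
C(t) = C₀ e^(−kt)  ⇒  t = ln(C₀/C) / k
t = ln(16.2/1.69) / 0.02558 = 2.260 / 0.02558 ≈ 88.4 hours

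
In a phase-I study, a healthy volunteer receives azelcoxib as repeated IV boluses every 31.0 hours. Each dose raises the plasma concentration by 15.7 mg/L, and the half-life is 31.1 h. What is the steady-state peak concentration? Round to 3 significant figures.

31.5 mg/L

k = ln 2 / 31.1 = 0.02229 h⁻¹
Fraction remaining after one interval: e^(−kτ) = e^(−0.02229 × 31.0) = 0.5011
R = 1 / (1 − 0.5011) = 2.004
Css,max = 15.7 × 2.004 ≈ 31.5 mg/L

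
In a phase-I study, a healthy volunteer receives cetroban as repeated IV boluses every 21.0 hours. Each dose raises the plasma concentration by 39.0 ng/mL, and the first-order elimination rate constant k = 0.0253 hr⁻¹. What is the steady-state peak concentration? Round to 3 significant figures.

Fraction remaining after one interval: e^(−kτ) = e^(−0.02530 × 21.0) = 0.5878
R = 1 / (1 − 0.5878) = 2.426
Css,max = 39.0 × 2.426 ≈ 94.6 ng/mL

94.6 ng/mL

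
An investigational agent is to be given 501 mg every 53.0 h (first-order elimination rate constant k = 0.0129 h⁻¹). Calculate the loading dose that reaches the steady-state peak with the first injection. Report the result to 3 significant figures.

1010 mg

Accumulation ratio R = 1 / (1 − e^(−kτ)) = 1 / (1 − e^(−0.01290×53.0)) = 1 / (1 − 0.5047) = 2.019
Loading dose = maintenance dose × R = 501 × 2.019 ≈ 1010 mg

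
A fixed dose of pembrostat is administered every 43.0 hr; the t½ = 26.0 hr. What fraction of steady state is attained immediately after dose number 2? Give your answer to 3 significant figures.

k = ln 2 / 26.0 = 0.02666 hr⁻¹
f_n = 1 − e^(−nkτ) = 1 − e^(−2 × 0.02666 × 43.0) = 1 − e^(−2.293) = 1 − 0.1010 ≈ 0.899

0.899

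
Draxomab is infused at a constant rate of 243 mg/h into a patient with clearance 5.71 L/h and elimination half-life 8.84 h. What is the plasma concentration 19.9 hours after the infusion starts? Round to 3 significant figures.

Css = rate / CL = 243 / 5.71 = 42.56 µg/mL
k = ln 2 / 8.84 = 0.07841 h⁻¹
C(t) = Css (1 − e^(−kt)) = 42.56 × (1 − e^(−1.560)) = 42.56 × 0.7899 ≈ 33.6 µg/mL

33.6 µg/mL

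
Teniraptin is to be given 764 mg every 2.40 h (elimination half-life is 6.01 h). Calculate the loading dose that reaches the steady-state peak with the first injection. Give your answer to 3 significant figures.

k = ln 2 / 6.01 = 0.1153 h⁻¹
Accumulation ratio R = 1 / (1 − e^(−kτ)) = 1 / (1 − e^(−0.1153×2.40)) = 1 / (1 − 0.7582) = 4.136
Loading dose = maintenance dose × R = 764 × 4.136 ≈ 3160 mg

3160 mg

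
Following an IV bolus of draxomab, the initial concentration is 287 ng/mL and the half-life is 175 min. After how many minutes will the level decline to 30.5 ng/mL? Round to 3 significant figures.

k = ln 2 / 175 = 0.003961 min⁻¹
C(t) = C₀ e^(−kt)  ⇒  t = ln(C₀/C) / k
t = ln(287/30.5) / 0.003961 = 2.242 / 0.003961 ≈ 566 minutes

566 minutes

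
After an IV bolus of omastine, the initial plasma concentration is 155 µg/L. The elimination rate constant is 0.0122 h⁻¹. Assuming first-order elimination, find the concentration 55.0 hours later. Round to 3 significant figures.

79.2 µg/L

C(t) = C₀ e^(−kt) = 155 × e^(−0.01220 × 55.0) = 155 × e^(−0.6710) = 155 × 0.5112 ≈ 79.2 µg/L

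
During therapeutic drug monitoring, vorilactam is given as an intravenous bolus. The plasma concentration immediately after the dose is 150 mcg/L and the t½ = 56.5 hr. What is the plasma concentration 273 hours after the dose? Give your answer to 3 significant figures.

k = ln 2 / 56.5 = 0.01227 hr⁻¹
C(t) = C₀ e^(−kt) = 150 × e^(−0.01227 × 273) = 150 × e^(−3.349) = 150 × 0.03511 ≈ 5.27 mcg/L

5.27 mcg/L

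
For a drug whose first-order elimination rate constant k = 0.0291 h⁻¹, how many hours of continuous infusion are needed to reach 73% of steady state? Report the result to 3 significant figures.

f = 1 − e^(−kt)  ⇒  t = −ln(1 − f) / k
t = −ln(1 − 0.73) / 0.02910 = 1.309 / 0.02910 ≈ 45.0 hours

45.0 hours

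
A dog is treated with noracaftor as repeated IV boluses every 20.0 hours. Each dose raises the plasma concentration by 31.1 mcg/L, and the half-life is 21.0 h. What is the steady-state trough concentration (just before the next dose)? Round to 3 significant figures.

33.3 mcg/L

k = ln 2 / 21.0 = 0.03301 h⁻¹
Fraction remaining after one interval: e^(−kτ) = e^(−0.03301 × 20.0) = 0.5168
R = 1 / (1 − 0.5168) = 2.069
Css,max = 31.1 × 2.069 = 64.36 mcg/L
Css,min = Css,max × e^(−kτ) = 64.36 × 0.5168 ≈ 33.3 mcg/L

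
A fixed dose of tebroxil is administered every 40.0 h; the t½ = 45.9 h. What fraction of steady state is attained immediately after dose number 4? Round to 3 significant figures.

0.911

k = ln 2 / 45.9 = 0.01510 h⁻¹
f_n = 1 − e^(−nkτ) = 1 − e^(−4 × 0.01510 × 40.0) = 1 − e^(−2.416) = 1 − 0.08926 ≈ 0.911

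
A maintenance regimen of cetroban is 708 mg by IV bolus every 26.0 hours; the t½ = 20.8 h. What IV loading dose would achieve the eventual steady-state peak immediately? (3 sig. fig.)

k = ln 2 / 20.8 = 0.03332 h⁻¹
Accumulation ratio R = 1 / (1 − e^(−kτ)) = 1 / (1 − e^(−0.03332×26.0)) = 1 / (1 − 0.4204) = 1.725
Loading dose = maintenance dose × R = 708 × 1.725 ≈ 1220 mg

1220 mg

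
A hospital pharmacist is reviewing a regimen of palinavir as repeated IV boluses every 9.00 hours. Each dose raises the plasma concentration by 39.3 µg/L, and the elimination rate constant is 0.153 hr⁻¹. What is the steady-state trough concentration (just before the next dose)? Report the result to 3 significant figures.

13.3 µg/L

Fraction remaining after one interval: e^(−kτ) = e^(−0.1530 × 9.00) = 0.2523
R = 1 / (1 − 0.2523) = 1.337
Css,max = 39.3 × 1.337 = 52.56 µg/L
Css,min = Css,max × e^(−kτ) = 52.56 × 0.2523 ≈ 13.3 µg/L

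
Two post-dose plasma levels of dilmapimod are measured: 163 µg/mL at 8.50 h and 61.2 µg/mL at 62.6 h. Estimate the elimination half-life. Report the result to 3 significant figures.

k = ln(C₁/C₂) / (t₂ − t₁) = ln(163/61.2) / (62.6 − 8.50)
  = 0.9796 / 54.10 = 0.01811 h⁻¹
t½ = ln 2 / k = ln 2 / 0.01811 ≈ 38.3 hours

38.3 hours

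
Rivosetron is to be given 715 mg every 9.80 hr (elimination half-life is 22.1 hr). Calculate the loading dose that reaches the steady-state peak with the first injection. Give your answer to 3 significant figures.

k = ln 2 / 22.1 = 0.03136 hr⁻¹
Accumulation ratio R = 1 / (1 − e^(−kτ)) = 1 / (1 − e^(−0.03136×9.80)) = 1 / (1 − 0.7354) = 3.779
Loading dose = maintenance dose × R = 715 × 3.779 ≈ 2700 mg

2700 mg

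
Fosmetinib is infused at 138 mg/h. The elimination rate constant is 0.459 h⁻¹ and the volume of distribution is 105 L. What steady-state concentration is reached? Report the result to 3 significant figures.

2.86 µg/mL

CL = k · V = 0.459 × 105 = 48.20 L/h
Css = rate / CL = 138 / 48.20 ≈ 2.86 µg/mL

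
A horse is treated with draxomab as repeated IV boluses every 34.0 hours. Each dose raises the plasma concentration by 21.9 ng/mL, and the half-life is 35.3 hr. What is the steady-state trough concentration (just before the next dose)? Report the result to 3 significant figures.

k = ln 2 / 35.3 = 0.01964 hr⁻¹
Fraction remaining after one interval: e^(−kτ) = e^(−0.01964 × 34.0) = 0.5129
R = 1 / (1 − 0.5129) = 2.053
Css,max = 21.9 × 2.053 = 44.96 ng/mL
Css,min = Css,max × e^(−kτ) = 44.96 × 0.5129 ≈ 23.1 ng/mL

23.1 ng/mL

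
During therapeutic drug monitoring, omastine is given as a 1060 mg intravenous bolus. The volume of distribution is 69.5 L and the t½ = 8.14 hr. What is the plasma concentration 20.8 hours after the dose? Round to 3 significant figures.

C₀ = dose / V = 1060 / 69.5 = 15.25 µg/mL
k = ln 2 / 8.14 = 0.08515 hr⁻¹
C(t) = C₀ e^(−kt) = 15.25 × e^(−0.08515 × 20.8) = 15.25 × e^(−1.771) = 15.25 × 0.1701 ≈ 2.59 µg/mL

2.59 µg/mL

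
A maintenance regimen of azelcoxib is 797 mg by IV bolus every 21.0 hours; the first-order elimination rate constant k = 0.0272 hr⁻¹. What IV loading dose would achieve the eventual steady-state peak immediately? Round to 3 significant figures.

Accumulation ratio R = 1 / (1 − e^(−kτ)) = 1 / (1 − e^(−0.02720×21.0)) = 1 / (1 − 0.5648) = 2.298
Loading dose = maintenance dose × R = 797 × 2.298 ≈ 1830 mg

1830 mg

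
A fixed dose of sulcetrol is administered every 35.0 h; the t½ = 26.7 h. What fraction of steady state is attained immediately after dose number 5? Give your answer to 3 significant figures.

0.989

k = ln 2 / 26.7 = 0.02596 h⁻¹
f_n = 1 − e^(−nkτ) = 1 − e^(−5 × 0.02596 × 35.0) = 1 − e^(−4.543) = 1 − 0.01064 ≈ 0.989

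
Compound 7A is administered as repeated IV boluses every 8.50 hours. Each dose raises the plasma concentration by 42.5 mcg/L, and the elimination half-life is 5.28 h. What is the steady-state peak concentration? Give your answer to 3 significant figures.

63.2 mcg/L

k = ln 2 / 5.28 = 0.1313 h⁻¹
Fraction remaining after one interval: e^(−kτ) = e^(−0.1313 × 8.50) = 0.3276
R = 1 / (1 − 0.3276) = 1.487
Css,max = 42.5 × 1.487 ≈ 63.2 mcg/L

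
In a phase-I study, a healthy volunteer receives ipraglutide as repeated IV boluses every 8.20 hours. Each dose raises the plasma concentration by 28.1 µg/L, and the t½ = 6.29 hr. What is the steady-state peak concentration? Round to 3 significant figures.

k = ln 2 / 6.29 = 0.1102 hr⁻¹
Fraction remaining after one interval: e^(−kτ) = e^(−0.1102 × 8.20) = 0.4051
R = 1 / (1 − 0.4051) = 1.681
Css,max = 28.1 × 1.681 ≈ 47.2 µg/L

47.2 µg/L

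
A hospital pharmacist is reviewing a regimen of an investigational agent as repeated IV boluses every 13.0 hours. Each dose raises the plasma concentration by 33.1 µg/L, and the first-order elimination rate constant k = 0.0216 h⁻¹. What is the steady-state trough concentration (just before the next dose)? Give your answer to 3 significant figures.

102 µg/L

Fraction remaining after one interval: e^(−kτ) = e^(−0.02160 × 13.0) = 0.7552
R = 1 / (1 − 0.7552) = 4.085
Css,max = 33.1 × 4.085 = 135.2 µg/L
Css,min = Css,max × e^(−kτ) = 135.2 × 0.7552 ≈ 102 µg/L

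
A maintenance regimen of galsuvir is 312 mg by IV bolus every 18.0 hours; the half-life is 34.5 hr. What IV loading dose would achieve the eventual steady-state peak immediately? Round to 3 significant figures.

1030 mg

k = ln 2 / 34.5 = 0.02009 hr⁻¹
Accumulation ratio R = 1 / (1 − e^(−kτ)) = 1 / (1 − e^(−0.02009×18.0)) = 1 / (1 − 0.6965) = 3.295
Loading dose = maintenance dose × R = 312 × 3.295 ≈ 1030 mg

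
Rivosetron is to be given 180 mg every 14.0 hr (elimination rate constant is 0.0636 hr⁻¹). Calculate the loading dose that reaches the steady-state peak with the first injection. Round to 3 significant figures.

305 mg

Accumulation ratio R = 1 / (1 − e^(−kτ)) = 1 / (1 − e^(−0.06360×14.0)) = 1 / (1 − 0.4105) = 1.696
Loading dose = maintenance dose × R = 180 × 1.696 ≈ 305 mg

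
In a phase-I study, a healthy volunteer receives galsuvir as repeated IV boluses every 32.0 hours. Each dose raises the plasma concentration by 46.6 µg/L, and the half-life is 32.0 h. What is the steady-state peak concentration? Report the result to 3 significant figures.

k = ln 2 / 32.0 = 0.02166 h⁻¹
Fraction remaining after one interval: e^(−kτ) = e^(−0.02166 × 32.0) = 0.5000
R = 1 / (1 − 0.5000) = 2.000
Css,max = 46.6 × 2.000 ≈ 93.2 µg/L

93.2 µg/L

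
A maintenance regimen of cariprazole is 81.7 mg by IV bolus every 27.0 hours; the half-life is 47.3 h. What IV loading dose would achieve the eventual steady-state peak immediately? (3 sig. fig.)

k = ln 2 / 47.3 = 0.01465 h⁻¹
Accumulation ratio R = 1 / (1 − e^(−kτ)) = 1 / (1 − e^(−0.01465×27.0)) = 1 / (1 − 0.6732) = 3.060
Loading dose = maintenance dose × R = 81.7 × 3.060 ≈ 250 mg

250 mg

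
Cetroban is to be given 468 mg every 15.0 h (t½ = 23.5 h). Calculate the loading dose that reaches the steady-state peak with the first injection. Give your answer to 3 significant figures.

k = ln 2 / 23.5 = 0.02950 h⁻¹
Accumulation ratio R = 1 / (1 − e^(−kτ)) = 1 / (1 − e^(−0.02950×15.0)) = 1 / (1 − 0.6425) = 2.797
Loading dose = maintenance dose × R = 468 × 2.797 ≈ 1310 mg

1310 mg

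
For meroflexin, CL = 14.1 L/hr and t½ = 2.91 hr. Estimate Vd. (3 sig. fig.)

k = ln 2 / t½ = ln 2 / 2.91 = 0.2382 hr⁻¹
V = CL / k = 14.1 / 0.2382 ≈ 59.2 L

59.2 L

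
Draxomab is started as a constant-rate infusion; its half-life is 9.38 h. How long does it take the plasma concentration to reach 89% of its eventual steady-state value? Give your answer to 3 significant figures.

k = ln 2 / 9.38 = 0.07390 h⁻¹
f = 1 − e^(−kt)  ⇒  t = −ln(1 − f) / k
t = −ln(1 − 0.89) / 0.07390 = 2.207 / 0.07390 ≈ 29.9 hours

29.9 hours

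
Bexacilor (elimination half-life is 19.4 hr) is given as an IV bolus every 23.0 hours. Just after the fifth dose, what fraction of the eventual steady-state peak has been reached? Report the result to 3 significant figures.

k = ln 2 / 19.4 = 0.03573 hr⁻¹
f_n = 1 − e^(−nkτ) = 1 − e^(−5 × 0.03573 × 23.0) = 1 − e^(−4.109) = 1 − 0.01643 ≈ 0.984

0.984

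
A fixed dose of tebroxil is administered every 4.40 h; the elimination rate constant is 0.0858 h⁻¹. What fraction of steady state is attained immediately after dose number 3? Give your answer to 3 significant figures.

0.678

f_n = 1 − e^(−nkτ) = 1 − e^(−3 × 0.08580 × 4.40) = 1 − e^(−1.133) = 1 − 0.3222 ≈ 0.678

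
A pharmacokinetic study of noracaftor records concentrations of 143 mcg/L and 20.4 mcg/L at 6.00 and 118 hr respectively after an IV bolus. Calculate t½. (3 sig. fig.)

k = ln(C₁/C₂) / (t₂ − t₁) = ln(143/20.4) / (118 − 6.00)
  = 1.947 / 112.0 = 0.01739 hr⁻¹
t½ = ln 2 / k = ln 2 / 0.01739 ≈ 39.9 hours

39.9 hours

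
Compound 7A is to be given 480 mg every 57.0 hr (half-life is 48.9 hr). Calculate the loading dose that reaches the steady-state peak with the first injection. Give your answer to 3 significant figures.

k = ln 2 / 48.9 = 0.01417 hr⁻¹
Accumulation ratio R = 1 / (1 − e^(−kτ)) = 1 / (1 − e^(−0.01417×57.0)) = 1 / (1 − 0.4458) = 1.804
Loading dose = maintenance dose × R = 480 × 1.804 ≈ 866 mg

866 mg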